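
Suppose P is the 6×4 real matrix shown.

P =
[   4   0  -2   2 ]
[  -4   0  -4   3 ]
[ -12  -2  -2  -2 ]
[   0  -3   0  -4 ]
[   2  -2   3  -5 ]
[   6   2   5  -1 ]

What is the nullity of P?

1

Row reduce to echelon form.
R2 ← R2 + R1: [0, 0, -6, 5]
R3 ← R3 + (3)·R1: [0, -2, -8, 4]
R5 ← R5 − (1/2)·R1: [0, -2, 4, -6]
R6 ← R6 − (3/2)·R1: [0, 2, 8, -4]
Swap R2 ↔ R3
R4 ← R4 − (3/2)·R2: [0, 0, 12, -10]
R5 ← R5 − R2: [0, 0, 12, -10]
R6 ← R6 + R2: [0, 0, 0, 0]
R4 ← R4 + (2)·R3: [0, 0, 0, 0]
R5 ← R5 + (2)·R3: [0, 0, 0, 0]
3 nonzero rows, so rank(P) = 3.
P has 4 columns; by rank–nullity, nullity = 4 − 3 = 1.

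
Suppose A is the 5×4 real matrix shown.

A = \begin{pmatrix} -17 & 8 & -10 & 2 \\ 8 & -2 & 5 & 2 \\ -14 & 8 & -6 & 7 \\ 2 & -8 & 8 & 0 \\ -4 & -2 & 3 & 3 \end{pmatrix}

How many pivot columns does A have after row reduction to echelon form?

3

Row reduce to echelon form.
R2 ← R2 + (8/17)·R1: [0, 30/17, 5/17, 50/17]
R3 ← R3 − (14/17)·R1: [0, 24/17, 38/17, 91/17]
R4 ← R4 + (2/17)·R1: [0, -120/17, 116/17, 4/17]
R5 ← R5 − (4/17)·R1: [0, -66/17, 91/17, 43/17]
R3 ← R3 − (4/5)·R2: [0, 0, 2, 3]
R4 ← R4 + (4)·R2: [0, 0, 8, 12]
R5 ← R5 + (11/5)·R2: [0, 0, 6, 9]
R4 ← R4 − (4)·R3: [0, 0, 0, 0]
R5 ← R5 − (3)·R3: [0, 0, 0, 0]
Echelon form has 3 nonzero rows, so rank(A) = 3.
Each nonzero row contributes one pivot column: 3 pivot columns.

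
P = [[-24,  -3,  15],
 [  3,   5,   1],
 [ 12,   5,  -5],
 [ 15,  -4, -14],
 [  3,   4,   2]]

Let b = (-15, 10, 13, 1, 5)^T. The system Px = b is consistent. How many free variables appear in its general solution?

0

Row reduce the augmented matrix [P | b].
R2 ← R2 + (1/8)·R1: [0, 37/8, 23/8, 65/8]
R3 ← R3 + (1/2)·R1: [0, 7/2, 5/2, 11/2]
R4 ← R4 + (5/8)·R1: [0, -47/8, -37/8, -67/8]
R5 ← R5 + (1/8)·R1: [0, 29/8, 31/8, 25/8]
R3 ← R3 − (28/37)·R2: [0, 0, 12/37, -24/37]
R4 ← R4 + (47/37)·R2: [0, 0, -36/37, 72/37]
R5 ← R5 − (29/37)·R2: [0, 0, 60/37, -120/37]
R4 ← R4 + (3)·R3: [0, 0, 0, 0]
R5 ← R5 − (5)·R3: [0, 0, 0, 0]
The echelon form has 3 nonzero rows, and every pivot lies in the first 3 columns, so rank(P) = rank([P|b]) = 3.
The system is consistent.
Free variables = (unknowns) − (rank) = 3 − 3 = 0.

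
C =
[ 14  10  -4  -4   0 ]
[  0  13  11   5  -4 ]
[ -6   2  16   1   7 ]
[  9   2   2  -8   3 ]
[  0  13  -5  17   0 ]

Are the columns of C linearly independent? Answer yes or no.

yes

Row reduce C to echelon form.
R3 ← R3 + (3/7)·R1: [0, 44/7, 100/7, -5/7, 7]
R4 ← R4 − (9/14)·R1: [0, -31/7, 32/7, -38/7, 3]
R3 ← R3 − (44/91)·R2: [0, 0, 816/91, -285/91, 813/91]
R4 ← R4 + (31/91)·R2: [0, 0, 757/91, -339/91, 149/91]
R5 ← R5 − R2: [0, 0, -16, 12, 4]
R4 ← R4 − (757/816)·R3: [0, 0, 0, -223/272, -1809/272]
R5 ← R5 + (91/51)·R3: [0, 0, 0, 109/17, 339/17]
R5 ← R5 + (1744/223)·R4: [0, 0, 0, 0, -7152/223]
5 pivots among 5 columns.
Every column is a pivot column, so the columns are linearly independent.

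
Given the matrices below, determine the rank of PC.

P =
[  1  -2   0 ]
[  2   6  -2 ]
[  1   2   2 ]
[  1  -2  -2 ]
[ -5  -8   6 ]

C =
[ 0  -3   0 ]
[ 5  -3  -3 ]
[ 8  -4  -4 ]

3

First compute PC:
[[-10,   3,   6],
 [ 14, -16, -10],
 [ 26, -17, -14],
 [-26,  11,  14],
 [  8,  15,   0]]
Now row reduce the product.
R2 ← R2 + (7/5)·R1: [0, -59/5, -8/5]
R3 ← R3 + (13/5)·R1: [0, -46/5, 8/5]
R4 ← R4 − (13/5)·R1: [0, 16/5, -8/5]
R5 ← R5 + (4/5)·R1: [0, 87/5, 24/5]
R3 ← R3 − (46/59)·R2: [0, 0, 168/59]
R4 ← R4 + (16/59)·R2: [0, 0, -120/59]
R5 ← R5 + (87/59)·R2: [0, 0, 144/59]
R4 ← R4 + (5/7)·R3: [0, 0, 0]
R5 ← R5 − (6/7)·R3: [0, 0, 0]
3 nonzero rows, so rank(PC) = 3.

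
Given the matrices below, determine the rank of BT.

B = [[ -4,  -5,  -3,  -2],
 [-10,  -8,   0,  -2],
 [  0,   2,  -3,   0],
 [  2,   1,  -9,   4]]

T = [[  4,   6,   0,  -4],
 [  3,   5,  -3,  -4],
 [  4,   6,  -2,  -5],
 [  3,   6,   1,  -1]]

First compute BT:
[[-49, -79,  19,  53],
 [-70, -112,  22,  74],
 [ -6,  -8,   0,   7],
 [-13, -13,  19,  29]]
Now row reduce the product.
R2 ← R2 − (10/7)·R1: [0, 6/7, -36/7, -12/7]
R3 ← R3 − (6/49)·R1: [0, 82/49, -114/49, 25/49]
R4 ← R4 − (13/49)·R1: [0, 390/49, 684/49, 732/49]
R3 ← R3 − (41/21)·R2: [0, 0, 54/7, 27/7]
R4 ← R4 − (65/7)·R2: [0, 0, 432/7, 216/7]
R4 ← R4 − (8)·R3: [0, 0, 0, 0]
3 nonzero rows, so rank(BT) = 3.

3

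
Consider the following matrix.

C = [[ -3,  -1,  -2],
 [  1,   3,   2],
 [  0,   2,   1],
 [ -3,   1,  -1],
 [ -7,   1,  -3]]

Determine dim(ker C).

Row reduce to echelon form.
R2 ← R2 + (1/3)·R1: [0, 8/3, 4/3]
R4 ← R4 − R1: [0, 2, 1]
R5 ← R5 − (7/3)·R1: [0, 10/3, 5/3]
R3 ← R3 − (3/4)·R2: [0, 0, 0]
R4 ← R4 − (3/4)·R2: [0, 0, 0]
R5 ← R5 − (5/4)·R2: [0, 0, 0]
2 nonzero rows, so rank(C) = 2.
C has 3 columns; by rank–nullity, nullity = 3 − 2 = 1.

1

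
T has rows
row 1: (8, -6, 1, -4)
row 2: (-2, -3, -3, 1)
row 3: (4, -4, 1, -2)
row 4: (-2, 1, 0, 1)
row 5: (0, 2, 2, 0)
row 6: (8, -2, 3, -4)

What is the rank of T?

Row reduce to echelon form.
R2 ← R2 + (1/4)·R1: [0, -9/2, -11/4, 0]
R3 ← R3 − (1/2)·R1: [0, -1, 1/2, 0]
R4 ← R4 + (1/4)·R1: [0, -1/2, 1/4, 0]
R6 ← R6 − R1: [0, 4, 2, 0]
R3 ← R3 − (2/9)·R2: [0, 0, 10/9, 0]
R4 ← R4 − (1/9)·R2: [0, 0, 5/9, 0]
R5 ← R5 + (4/9)·R2: [0, 0, 7/9, 0]
R6 ← R6 + (8/9)·R2: [0, 0, -4/9, 0]
R4 ← R4 − (1/2)·R3: [0, 0, 0, 0]
R5 ← R5 − (7/10)·R3: [0, 0, 0, 0]
R6 ← R6 + (2/5)·R3: [0, 0, 0, 0]
Echelon form has 3 nonzero rows, so rank(T) = 3.

3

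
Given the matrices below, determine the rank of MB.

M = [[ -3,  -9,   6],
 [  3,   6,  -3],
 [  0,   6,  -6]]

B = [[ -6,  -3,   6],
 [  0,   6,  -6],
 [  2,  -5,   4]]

First compute MB:
[[ 30, -75,  60],
 [-24,  42, -30],
 [-12,  66, -60]]
Now row reduce the product.
R2 ← R2 + (4/5)·R1: [0, -18, 18]
R3 ← R3 + (2/5)·R1: [0, 36, -36]
R3 ← R3 + (2)·R2: [0, 0, 0]
2 nonzero rows, so rank(MB) = 2.

2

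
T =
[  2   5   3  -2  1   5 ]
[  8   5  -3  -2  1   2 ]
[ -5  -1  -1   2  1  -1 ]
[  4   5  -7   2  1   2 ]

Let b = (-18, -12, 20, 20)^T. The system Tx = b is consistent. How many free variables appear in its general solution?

2

Row reduce the augmented matrix [T | b].
R2 ← R2 − (4)·R1: [0, -15, -15, 6, -3, -18, 60]
R3 ← R3 + (5/2)·R1: [0, 23/2, 13/2, -3, 7/2, 23/2, -25]
R4 ← R4 − (2)·R1: [0, -5, -13, 6, -1, -8, 56]
R3 ← R3 + (23/30)·R2: [0, 0, -5, 8/5, 6/5, -23/10, 21]
R4 ← R4 − (1/3)·R2: [0, 0, -8, 4, 0, -2, 36]
R4 ← R4 − (8/5)·R3: [0, 0, 0, 36/25, -48/25, 42/25, 12/5]
The echelon form has 4 nonzero rows, and every pivot lies in the first 6 columns, so rank(T) = rank([T|b]) = 4.
The system is consistent.
Free variables = (unknowns) − (rank) = 6 − 4 = 2.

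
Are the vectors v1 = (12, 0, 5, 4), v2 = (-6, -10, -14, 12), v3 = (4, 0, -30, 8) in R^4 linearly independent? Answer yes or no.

yes

Form the matrix with these vectors as rows and row reduce.
R2 ← R2 + (1/2)·R1: [0, -10, -23/2, 14]
R3 ← R3 − (1/3)·R1: [0, 0, -95/3, 20/3]
3 nonzero rows, so the 3 vectors span a space of dimension 3.
Since 3 = 3, the vectors are linearly independent.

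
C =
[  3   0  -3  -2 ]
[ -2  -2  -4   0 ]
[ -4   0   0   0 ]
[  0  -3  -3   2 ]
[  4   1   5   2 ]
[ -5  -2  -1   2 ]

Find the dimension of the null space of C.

Row reduce to echelon form.
R2 ← R2 + (2/3)·R1: [0, -2, -6, -4/3]
R3 ← R3 + (4/3)·R1: [0, 0, -4, -8/3]
R5 ← R5 − (4/3)·R1: [0, 1, 9, 14/3]
R6 ← R6 + (5/3)·R1: [0, -2, -6, -4/3]
R4 ← R4 − (3/2)·R2: [0, 0, 6, 4]
R5 ← R5 + (1/2)·R2: [0, 0, 6, 4]
R6 ← R6 − R2: [0, 0, 0, 0]
R4 ← R4 + (3/2)·R3: [0, 0, 0, 0]
R5 ← R5 + (3/2)·R3: [0, 0, 0, 0]
3 nonzero rows, so rank(C) = 3.
C has 4 columns; by rank–nullity, nullity = 4 − 3 = 1.

1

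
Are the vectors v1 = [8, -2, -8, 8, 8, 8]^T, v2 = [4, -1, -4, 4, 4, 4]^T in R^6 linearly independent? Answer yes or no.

Form the matrix with these vectors as rows and row reduce.
R2 ← R2 − (1/2)·R1: [0, 0, 0, 0, 0, 0]
1 nonzero row, so the 2 vectors span a space of dimension 1.
Since 1 < 2, the vectors are linearly dependent.

no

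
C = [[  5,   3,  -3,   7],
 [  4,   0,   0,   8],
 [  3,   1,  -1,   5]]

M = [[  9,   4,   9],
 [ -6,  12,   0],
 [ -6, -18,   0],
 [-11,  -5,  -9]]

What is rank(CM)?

2

First compute CM:
[[-32,  75, -18],
 [-52, -24, -36],
 [-28,  17, -18]]
Now row reduce the product.
R2 ← R2 − (13/8)·R1: [0, -1167/8, -27/4]
R3 ← R3 − (7/8)·R1: [0, -389/8, -9/4]
R3 ← R3 − (1/3)·R2: [0, 0, 0]
2 nonzero rows, so rank(CM) = 2.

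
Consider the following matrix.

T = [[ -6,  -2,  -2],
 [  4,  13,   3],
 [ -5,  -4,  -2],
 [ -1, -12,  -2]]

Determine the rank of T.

Row reduce to echelon form.
R2 ← R2 + (2/3)·R1: [0, 35/3, 5/3]
R3 ← R3 − (5/6)·R1: [0, -7/3, -1/3]
R4 ← R4 − (1/6)·R1: [0, -35/3, -5/3]
R3 ← R3 + (1/5)·R2: [0, 0, 0]
R4 ← R4 + R2: [0, 0, 0]
Echelon form has 2 nonzero rows, so rank(T) = 2.

2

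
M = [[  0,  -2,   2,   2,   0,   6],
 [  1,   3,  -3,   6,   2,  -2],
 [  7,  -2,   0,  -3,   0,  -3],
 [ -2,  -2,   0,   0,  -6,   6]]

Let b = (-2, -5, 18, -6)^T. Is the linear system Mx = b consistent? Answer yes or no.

Row reduce the augmented matrix [M | b].
Swap R1 ↔ R2
R3 ← R3 − (7)·R1: [0, -23, 21, -45, -14, 11, 53]
R4 ← R4 + (2)·R1: [0, 4, -6, 12, -2, 2, -16]
R3 ← R3 − (23/2)·R2: [0, 0, -2, -68, -14, -58, 76]
R4 ← R4 + (2)·R2: [0, 0, -2, 16, -2, 14, -20]
R4 ← R4 − R3: [0, 0, 0, 84, 12, 72, -96]
The echelon form has 4 nonzero rows, and every pivot lies in the first 6 columns, so rank(M) = rank([M|b]) = 4.
The system is consistent.

yes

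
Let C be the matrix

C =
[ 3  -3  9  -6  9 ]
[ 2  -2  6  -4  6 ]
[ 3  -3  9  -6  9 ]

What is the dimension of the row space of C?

Row reduce to echelon form.
R2 ← R2 − (2/3)·R1: [0, 0, 0, 0, 0]
R3 ← R3 − R1: [0, 0, 0, 0, 0]
Echelon form has 1 nonzero row, so rank(C) = 1.
The row space has dimension equal to the rank: 1.

1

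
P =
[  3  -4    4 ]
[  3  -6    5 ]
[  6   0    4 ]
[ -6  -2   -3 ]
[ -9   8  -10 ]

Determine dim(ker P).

1

Row reduce to echelon form.
R2 ← R2 − R1: [0, -2, 1]
R3 ← R3 − (2)·R1: [0, 8, -4]
R4 ← R4 + (2)·R1: [0, -10, 5]
R5 ← R5 + (3)·R1: [0, -4, 2]
R3 ← R3 + (4)·R2: [0, 0, 0]
R4 ← R4 − (5)·R2: [0, 0, 0]
R5 ← R5 − (2)·R2: [0, 0, 0]
2 nonzero rows, so rank(P) = 2.
P has 3 columns; by rank–nullity, nullity = 3 − 2 = 1.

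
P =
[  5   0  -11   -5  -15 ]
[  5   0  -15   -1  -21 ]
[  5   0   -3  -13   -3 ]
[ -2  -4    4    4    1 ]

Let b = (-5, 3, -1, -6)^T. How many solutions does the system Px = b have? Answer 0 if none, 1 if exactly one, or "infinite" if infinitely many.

Row reduce the augmented matrix [P | b].
R2 ← R2 − R1: [0, 0, -4, 4, -6, 8]
R3 ← R3 − R1: [0, 0, 8, -8, 12, 4]
R4 ← R4 + (2/5)·R1: [0, -4, -2/5, 2, -5, -8]
Swap R2 ↔ R4
R4 ← R4 + (1/2)·R3: [0, 0, 0, 0, 0, 10]
The echelon form has 4 nonzero rows; the last pivot sits in the augmented column, so rank(P) = 3 but rank([P|b]) = 4.
Since the ranks differ, the system is inconsistent.
It has no solutions.

0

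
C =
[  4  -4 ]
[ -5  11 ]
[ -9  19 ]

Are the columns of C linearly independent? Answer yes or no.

Row reduce C to echelon form.
R2 ← R2 + (5/4)·R1: [0, 6]
R3 ← R3 + (9/4)·R1: [0, 10]
R3 ← R3 − (5/3)·R2: [0, 0]
2 pivots among 2 columns.
Every column is a pivot column, so the columns are linearly independent.

yes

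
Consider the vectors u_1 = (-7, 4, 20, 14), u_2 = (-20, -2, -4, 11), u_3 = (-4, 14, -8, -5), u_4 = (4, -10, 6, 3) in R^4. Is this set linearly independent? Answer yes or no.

Form the matrix with these vectors as rows and row reduce.
R2 ← R2 − (20/7)·R1: [0, -94/7, -428/7, -29]
R3 ← R3 − (4/7)·R1: [0, 82/7, -136/7, -13]
R4 ← R4 + (4/7)·R1: [0, -54/7, 122/7, 11]
R3 ← R3 + (41/47)·R2: [0, 0, -3420/47, -1800/47]
R4 ← R4 − (27/47)·R2: [0, 0, 2470/47, 1300/47]
R4 ← R4 + (13/18)·R3: [0, 0, 0, 0]
3 nonzero rows, so the 4 vectors span a space of dimension 3.
Since 3 < 4, the vectors are linearly dependent.

no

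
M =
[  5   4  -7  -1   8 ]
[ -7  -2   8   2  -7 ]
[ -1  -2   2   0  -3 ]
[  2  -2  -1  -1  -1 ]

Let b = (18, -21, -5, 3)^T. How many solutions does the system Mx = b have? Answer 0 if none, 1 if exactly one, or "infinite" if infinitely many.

Row reduce the augmented matrix [M | b].
R2 ← R2 + (7/5)·R1: [0, 18/5, -9/5, 3/5, 21/5, 21/5]
R3 ← R3 + (1/5)·R1: [0, -6/5, 3/5, -1/5, -7/5, -7/5]
R4 ← R4 − (2/5)·R1: [0, -18/5, 9/5, -3/5, -21/5, -21/5]
R3 ← R3 + (1/3)·R2: [0, 0, 0, 0, 0, 0]
R4 ← R4 + R2: [0, 0, 0, 0, 0, 0]
The echelon form has 2 nonzero rows, and every pivot lies in the first 5 columns, so rank(M) = rank([M|b]) = 2.
The system is consistent.
rank = 2 < 5 unknowns, so there are infinitely many solutions.

infinite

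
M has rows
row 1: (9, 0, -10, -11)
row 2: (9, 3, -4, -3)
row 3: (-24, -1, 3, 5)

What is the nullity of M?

1

Row reduce to echelon form.
R2 ← R2 − R1: [0, 3, 6, 8]
R3 ← R3 + (8/3)·R1: [0, -1, -71/3, -73/3]
R3 ← R3 + (1/3)·R2: [0, 0, -65/3, -65/3]
3 nonzero rows, so rank(M) = 3.
M has 4 columns; by rank–nullity, nullity = 4 − 3 = 1.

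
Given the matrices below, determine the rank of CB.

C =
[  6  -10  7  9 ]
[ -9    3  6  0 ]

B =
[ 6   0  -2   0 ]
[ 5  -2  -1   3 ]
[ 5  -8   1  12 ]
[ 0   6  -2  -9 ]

2

First compute CB:
[[ 21,  18, -13, -27],
 [ -9, -54,  21,  81]]
Now row reduce the product.
R2 ← R2 + (3/7)·R1: [0, -324/7, 108/7, 486/7]
2 nonzero rows, so rank(CB) = 2.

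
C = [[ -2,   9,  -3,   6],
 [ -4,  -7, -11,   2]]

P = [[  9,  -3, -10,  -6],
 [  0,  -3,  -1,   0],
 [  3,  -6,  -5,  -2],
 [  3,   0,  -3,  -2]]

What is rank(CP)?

First compute CP:
[[ -9,  -3,   8,   6],
 [-63,  99,  96,  42]]
Now row reduce the product.
R2 ← R2 − (7)·R1: [0, 120, 40, 0]
2 nonzero rows, so rank(CP) = 2.

2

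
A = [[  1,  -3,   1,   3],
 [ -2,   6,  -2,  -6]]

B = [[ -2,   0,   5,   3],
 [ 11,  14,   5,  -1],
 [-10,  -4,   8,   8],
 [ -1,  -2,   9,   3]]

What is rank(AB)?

1

First compute AB:
[[-48, -52,  25,  23],
 [ 96, 104, -50, -46]]
Now row reduce the product.
R2 ← R2 + (2)·R1: [0, 0, 0, 0]
1 nonzero row, so rank(AB) = 1.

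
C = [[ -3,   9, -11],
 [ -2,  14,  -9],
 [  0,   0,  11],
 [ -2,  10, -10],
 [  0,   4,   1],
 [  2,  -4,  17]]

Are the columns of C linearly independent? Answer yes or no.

Row reduce C to echelon form.
R2 ← R2 − (2/3)·R1: [0, 8, -5/3]
R4 ← R4 − (2/3)·R1: [0, 4, -8/3]
R6 ← R6 + (2/3)·R1: [0, 2, 29/3]
R4 ← R4 − (1/2)·R2: [0, 0, -11/6]
R5 ← R5 − (1/2)·R2: [0, 0, 11/6]
R6 ← R6 − (1/4)·R2: [0, 0, 121/12]
R4 ← R4 + (1/6)·R3: [0, 0, 0]
R5 ← R5 − (1/6)·R3: [0, 0, 0]
R6 ← R6 − (11/12)·R3: [0, 0, 0]
3 pivots among 3 columns.
Every column is a pivot column, so the columns are linearly independent.

yes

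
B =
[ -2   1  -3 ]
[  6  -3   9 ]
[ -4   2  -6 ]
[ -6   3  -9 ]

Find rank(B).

1

Row reduce to echelon form.
R2 ← R2 + (3)·R1: [0, 0, 0]
R3 ← R3 − (2)·R1: [0, 0, 0]
R4 ← R4 − (3)·R1: [0, 0, 0]
Echelon form has 1 nonzero row, so rank(B) = 1.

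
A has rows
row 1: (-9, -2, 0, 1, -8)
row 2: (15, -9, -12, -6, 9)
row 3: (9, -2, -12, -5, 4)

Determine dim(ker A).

2

Row reduce to echelon form.
R2 ← R2 + (5/3)·R1: [0, -37/3, -12, -13/3, -13/3]
R3 ← R3 + R1: [0, -4, -12, -4, -4]
R3 ← R3 − (12/37)·R2: [0, 0, -300/37, -96/37, -96/37]
3 nonzero rows, so rank(A) = 3.
A has 5 columns; by rank–nullity, nullity = 5 − 3 = 2.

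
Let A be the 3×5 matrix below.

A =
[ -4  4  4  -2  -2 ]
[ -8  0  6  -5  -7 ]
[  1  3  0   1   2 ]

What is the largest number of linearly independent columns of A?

2

Row reduce to echelon form.
R2 ← R2 − (2)·R1: [0, -8, -2, -1, -3]
R3 ← R3 + (1/4)·R1: [0, 4, 1, 1/2, 3/2]
R3 ← R3 + (1/2)·R2: [0, 0, 0, 0, 0]
Echelon form has 2 nonzero rows, so rank(A) = 2.
The rank gives the maximum number of linearly independent columns: 2.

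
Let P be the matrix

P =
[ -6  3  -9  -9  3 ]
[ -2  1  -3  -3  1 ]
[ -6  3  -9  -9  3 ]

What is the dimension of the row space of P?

Row reduce to echelon form.
R2 ← R2 − (1/3)·R1: [0, 0, 0, 0, 0]
R3 ← R3 − R1: [0, 0, 0, 0, 0]
Echelon form has 1 nonzero row, so rank(P) = 1.
The row space has dimension equal to the rank: 1.

1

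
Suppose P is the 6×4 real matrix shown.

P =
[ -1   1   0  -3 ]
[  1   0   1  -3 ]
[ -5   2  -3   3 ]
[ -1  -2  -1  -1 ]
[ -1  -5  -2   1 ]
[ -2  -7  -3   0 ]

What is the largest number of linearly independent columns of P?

3

Row reduce to echelon form.
R2 ← R2 + R1: [0, 1, 1, -6]
R3 ← R3 − (5)·R1: [0, -3, -3, 18]
R4 ← R4 − R1: [0, -3, -1, 2]
R5 ← R5 − R1: [0, -6, -2, 4]
R6 ← R6 − (2)·R1: [0, -9, -3, 6]
R3 ← R3 + (3)·R2: [0, 0, 0, 0]
R4 ← R4 + (3)·R2: [0, 0, 2, -16]
R5 ← R5 + (6)·R2: [0, 0, 4, -32]
R6 ← R6 + (9)·R2: [0, 0, 6, -48]
Swap R3 ↔ R4
R5 ← R5 − (2)·R3: [0, 0, 0, 0]
R6 ← R6 − (3)·R3: [0, 0, 0, 0]
Echelon form has 3 nonzero rows, so rank(P) = 3.
The rank gives the maximum number of linearly independent columns: 3.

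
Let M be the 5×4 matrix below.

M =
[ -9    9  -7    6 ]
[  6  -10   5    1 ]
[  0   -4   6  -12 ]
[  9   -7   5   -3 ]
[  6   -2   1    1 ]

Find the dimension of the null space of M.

Row reduce to echelon form.
R2 ← R2 + (2/3)·R1: [0, -4, 1/3, 5]
R4 ← R4 + R1: [0, 2, -2, 3]
R5 ← R5 + (2/3)·R1: [0, 4, -11/3, 5]
R3 ← R3 − R2: [0, 0, 17/3, -17]
R4 ← R4 + (1/2)·R2: [0, 0, -11/6, 11/2]
R5 ← R5 + R2: [0, 0, -10/3, 10]
R4 ← R4 + (11/34)·R3: [0, 0, 0, 0]
R5 ← R5 + (10/17)·R3: [0, 0, 0, 0]
3 nonzero rows, so rank(M) = 3.
M has 4 columns; by rank–nullity, nullity = 4 − 3 = 1.

1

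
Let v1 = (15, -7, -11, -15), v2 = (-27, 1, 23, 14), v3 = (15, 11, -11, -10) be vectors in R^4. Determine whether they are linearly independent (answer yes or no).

yes

Form the matrix with these vectors as rows and row reduce.
R2 ← R2 + (9/5)·R1: [0, -58/5, 16/5, -13]
R3 ← R3 − R1: [0, 18, 0, 5]
R3 ← R3 + (45/29)·R2: [0, 0, 144/29, -440/29]
3 nonzero rows, so the 3 vectors span a space of dimension 3.
Since 3 = 3, the vectors are linearly independent.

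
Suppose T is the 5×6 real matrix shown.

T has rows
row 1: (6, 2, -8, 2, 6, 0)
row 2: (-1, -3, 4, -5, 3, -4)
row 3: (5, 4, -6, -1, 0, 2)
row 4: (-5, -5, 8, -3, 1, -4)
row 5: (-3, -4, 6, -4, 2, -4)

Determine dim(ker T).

Row reduce to echelon form.
R2 ← R2 + (1/6)·R1: [0, -8/3, 8/3, -14/3, 4, -4]
R3 ← R3 − (5/6)·R1: [0, 7/3, 2/3, -8/3, -5, 2]
R4 ← R4 + (5/6)·R1: [0, -10/3, 4/3, -4/3, 6, -4]
R5 ← R5 + (1/2)·R1: [0, -3, 2, -3, 5, -4]
R3 ← R3 + (7/8)·R2: [0, 0, 3, -27/4, -3/2, -3/2]
R4 ← R4 − (5/4)·R2: [0, 0, -2, 9/2, 1, 1]
R5 ← R5 − (9/8)·R2: [0, 0, -1, 9/4, 1/2, 1/2]
R4 ← R4 + (2/3)·R3: [0, 0, 0, 0, 0, 0]
R5 ← R5 + (1/3)·R3: [0, 0, 0, 0, 0, 0]
3 nonzero rows, so rank(T) = 3.
T has 6 columns; by rank–nullity, nullity = 6 − 3 = 3.

3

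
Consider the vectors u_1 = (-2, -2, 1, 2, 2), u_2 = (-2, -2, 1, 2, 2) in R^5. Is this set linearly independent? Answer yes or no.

Form the matrix with these vectors as rows and row reduce.
R2 ← R2 − R1: [0, 0, 0, 0, 0]
1 nonzero row, so the 2 vectors span a space of dimension 1.
Since 1 < 2, the vectors are linearly dependent.

no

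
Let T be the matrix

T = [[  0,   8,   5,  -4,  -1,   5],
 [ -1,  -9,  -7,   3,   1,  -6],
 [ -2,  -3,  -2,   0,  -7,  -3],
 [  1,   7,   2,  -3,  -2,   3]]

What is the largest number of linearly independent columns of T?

Row reduce to echelon form.
Swap R1 ↔ R2
R3 ← R3 − (2)·R1: [0, 15, 12, -6, -9, 9]
R4 ← R4 + R1: [0, -2, -5, 0, -1, -3]
R3 ← R3 − (15/8)·R2: [0, 0, 21/8, 3/2, -57/8, -3/8]
R4 ← R4 + (1/4)·R2: [0, 0, -15/4, -1, -5/4, -7/4]
R4 ← R4 + (10/7)·R3: [0, 0, 0, 8/7, -80/7, -16/7]
Echelon form has 4 nonzero rows, so rank(T) = 4.
The rank gives the maximum number of linearly independent columns: 4.

4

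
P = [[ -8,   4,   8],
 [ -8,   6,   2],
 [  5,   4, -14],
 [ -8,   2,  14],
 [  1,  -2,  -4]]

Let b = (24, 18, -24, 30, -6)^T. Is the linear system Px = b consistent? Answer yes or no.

Row reduce the augmented matrix [P | b].
R2 ← R2 − R1: [0, 2, -6, -6]
R3 ← R3 + (5/8)·R1: [0, 13/2, -9, -9]
R4 ← R4 − R1: [0, -2, 6, 6]
R5 ← R5 + (1/8)·R1: [0, -3/2, -3, -3]
R3 ← R3 − (13/4)·R2: [0, 0, 21/2, 21/2]
R4 ← R4 + R2: [0, 0, 0, 0]
R5 ← R5 + (3/4)·R2: [0, 0, -15/2, -15/2]
R5 ← R5 + (5/7)·R3: [0, 0, 0, 0]
The echelon form has 3 nonzero rows, and every pivot lies in the first 3 columns, so rank(P) = rank([P|b]) = 3.
The system is consistent.

yes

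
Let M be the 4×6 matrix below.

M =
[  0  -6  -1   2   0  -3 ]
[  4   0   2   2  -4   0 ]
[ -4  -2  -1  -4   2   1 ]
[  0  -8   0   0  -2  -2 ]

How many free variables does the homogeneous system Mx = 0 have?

3

Row reduce to echelon form.
Swap R1 ↔ R2
R3 ← R3 + R1: [0, -2, 1, -2, -2, 1]
R3 ← R3 − (1/3)·R2: [0, 0, 4/3, -8/3, -2, 2]
R4 ← R4 − (4/3)·R2: [0, 0, 4/3, -8/3, -2, 2]
R4 ← R4 − R3: [0, 0, 0, 0, 0, 0]
3 nonzero rows, so rank(M) = 3.
M has 6 columns; by rank–nullity, nullity = 6 − 3 = 3.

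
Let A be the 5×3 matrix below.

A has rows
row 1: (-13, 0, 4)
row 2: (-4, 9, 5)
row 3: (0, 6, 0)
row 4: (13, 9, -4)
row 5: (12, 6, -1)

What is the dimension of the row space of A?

3

Row reduce to echelon form.
R2 ← R2 − (4/13)·R1: [0, 9, 49/13]
R4 ← R4 + R1: [0, 9, 0]
R5 ← R5 + (12/13)·R1: [0, 6, 35/13]
R3 ← R3 − (2/3)·R2: [0, 0, -98/39]
R4 ← R4 − R2: [0, 0, -49/13]
R5 ← R5 − (2/3)·R2: [0, 0, 7/39]
R4 ← R4 − (3/2)·R3: [0, 0, 0]
R5 ← R5 + (1/14)·R3: [0, 0, 0]
Echelon form has 3 nonzero rows, so rank(A) = 3.
The row space has dimension equal to the rank: 3.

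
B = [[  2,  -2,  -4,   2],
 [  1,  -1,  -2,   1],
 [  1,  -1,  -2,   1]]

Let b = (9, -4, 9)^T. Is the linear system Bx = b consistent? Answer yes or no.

Row reduce the augmented matrix [B | b].
R2 ← R2 − (1/2)·R1: [0, 0, 0, 0, -17/2]
R3 ← R3 − (1/2)·R1: [0, 0, 0, 0, 9/2]
R3 ← R3 + (9/17)·R2: [0, 0, 0, 0, 0]
The echelon form has 2 nonzero rows; the last pivot sits in the augmented column, so rank(B) = 1 but rank([B|b]) = 2.
Since the ranks differ, the system is inconsistent.

no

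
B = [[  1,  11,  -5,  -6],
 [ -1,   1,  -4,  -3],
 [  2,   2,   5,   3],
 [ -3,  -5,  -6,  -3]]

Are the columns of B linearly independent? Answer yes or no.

no

Row reduce B to echelon form.
R2 ← R2 + R1: [0, 12, -9, -9]
R3 ← R3 − (2)·R1: [0, -20, 15, 15]
R4 ← R4 + (3)·R1: [0, 28, -21, -21]
R3 ← R3 + (5/3)·R2: [0, 0, 0, 0]
R4 ← R4 − (7/3)·R2: [0, 0, 0, 0]
2 pivots among 4 columns.
Only 2 < 4 pivot columns, so the columns are linearly dependent.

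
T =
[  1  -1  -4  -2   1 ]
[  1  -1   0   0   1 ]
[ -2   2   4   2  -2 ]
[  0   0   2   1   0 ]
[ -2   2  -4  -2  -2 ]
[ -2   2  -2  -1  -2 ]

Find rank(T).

Row reduce to echelon form.
R2 ← R2 − R1: [0, 0, 4, 2, 0]
R3 ← R3 + (2)·R1: [0, 0, -4, -2, 0]
R5 ← R5 + (2)·R1: [0, 0, -12, -6, 0]
R6 ← R6 + (2)·R1: [0, 0, -10, -5, 0]
R3 ← R3 + R2: [0, 0, 0, 0, 0]
R4 ← R4 − (1/2)·R2: [0, 0, 0, 0, 0]
R5 ← R5 + (3)·R2: [0, 0, 0, 0, 0]
R6 ← R6 + (5/2)·R2: [0, 0, 0, 0, 0]
Echelon form has 2 nonzero rows, so rank(T) = 2.

2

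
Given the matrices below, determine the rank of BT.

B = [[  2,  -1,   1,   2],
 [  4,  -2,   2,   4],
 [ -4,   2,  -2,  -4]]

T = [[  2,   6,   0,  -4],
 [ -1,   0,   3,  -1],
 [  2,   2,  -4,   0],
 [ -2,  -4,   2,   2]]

1

First compute BT:
[[  3,   6,  -3,  -3],
 [  6,  12,  -6,  -6],
 [ -6, -12,   6,   6]]
Now row reduce the product.
R2 ← R2 − (2)·R1: [0, 0, 0, 0]
R3 ← R3 + (2)·R1: [0, 0, 0, 0]
1 nonzero row, so rank(BT) = 1.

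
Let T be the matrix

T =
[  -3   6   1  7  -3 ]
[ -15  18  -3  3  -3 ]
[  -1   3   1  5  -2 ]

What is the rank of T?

Row reduce to echelon form.
R2 ← R2 − (5)·R1: [0, -12, -8, -32, 12]
R3 ← R3 − (1/3)·R1: [0, 1, 2/3, 8/3, -1]
R3 ← R3 + (1/12)·R2: [0, 0, 0, 0, 0]
Echelon form has 2 nonzero rows, so rank(T) = 2.

2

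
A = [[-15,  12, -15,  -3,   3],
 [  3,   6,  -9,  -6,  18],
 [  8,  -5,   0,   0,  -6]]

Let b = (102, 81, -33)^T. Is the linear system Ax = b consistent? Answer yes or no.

yes

Row reduce the augmented matrix [A | b].
R2 ← R2 + (1/5)·R1: [0, 42/5, -12, -33/5, 93/5, 507/5]
R3 ← R3 + (8/15)·R1: [0, 7/5, -8, -8/5, -22/5, 107/5]
R3 ← R3 − (1/6)·R2: [0, 0, -6, -1/2, -15/2, 9/2]
The echelon form has 3 nonzero rows, and every pivot lies in the first 5 columns, so rank(A) = rank([A|b]) = 3.
The system is consistent.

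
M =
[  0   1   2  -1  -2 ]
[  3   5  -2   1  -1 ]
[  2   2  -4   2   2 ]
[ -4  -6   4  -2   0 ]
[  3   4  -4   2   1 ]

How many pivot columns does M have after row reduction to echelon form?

2

Row reduce to echelon form.
Swap R1 ↔ R2
R3 ← R3 − (2/3)·R1: [0, -4/3, -8/3, 4/3, 8/3]
R4 ← R4 + (4/3)·R1: [0, 2/3, 4/3, -2/3, -4/3]
R5 ← R5 − R1: [0, -1, -2, 1, 2]
R3 ← R3 + (4/3)·R2: [0, 0, 0, 0, 0]
R4 ← R4 − (2/3)·R2: [0, 0, 0, 0, 0]
R5 ← R5 + R2: [0, 0, 0, 0, 0]
Echelon form has 2 nonzero rows, so rank(M) = 2.
Each nonzero row contributes one pivot column: 2 pivot columns.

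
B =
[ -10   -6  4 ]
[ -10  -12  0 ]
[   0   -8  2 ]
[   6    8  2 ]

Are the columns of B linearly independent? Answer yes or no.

Row reduce B to echelon form.
R2 ← R2 − R1: [0, -6, -4]
R4 ← R4 + (3/5)·R1: [0, 22/5, 22/5]
R3 ← R3 − (4/3)·R2: [0, 0, 22/3]
R4 ← R4 + (11/15)·R2: [0, 0, 22/15]
R4 ← R4 − (1/5)·R3: [0, 0, 0]
3 pivots among 3 columns.
Every column is a pivot column, so the columns are linearly independent.

yes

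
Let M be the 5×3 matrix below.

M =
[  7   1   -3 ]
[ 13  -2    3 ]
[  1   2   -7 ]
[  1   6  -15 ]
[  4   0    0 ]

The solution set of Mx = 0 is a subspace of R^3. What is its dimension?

0

Row reduce to echelon form.
R2 ← R2 − (13/7)·R1: [0, -27/7, 60/7]
R3 ← R3 − (1/7)·R1: [0, 13/7, -46/7]
R4 ← R4 − (1/7)·R1: [0, 41/7, -102/7]
R5 ← R5 − (4/7)·R1: [0, -4/7, 12/7]
R3 ← R3 + (13/27)·R2: [0, 0, -22/9]
R4 ← R4 + (41/27)·R2: [0, 0, -14/9]
R5 ← R5 − (4/27)·R2: [0, 0, 4/9]
R4 ← R4 − (7/11)·R3: [0, 0, 0]
R5 ← R5 + (2/11)·R3: [0, 0, 0]
3 nonzero rows, so rank(M) = 3.
M has 3 columns; by rank–nullity, nullity = 3 − 3 = 0.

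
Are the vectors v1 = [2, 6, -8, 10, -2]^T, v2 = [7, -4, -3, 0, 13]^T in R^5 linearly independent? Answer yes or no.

Form the matrix with these vectors as rows and row reduce.
R2 ← R2 − (7/2)·R1: [0, -25, 25, -35, 20]
2 nonzero rows, so the 2 vectors span a space of dimension 2.
Since 2 = 2, the vectors are linearly independent.

yes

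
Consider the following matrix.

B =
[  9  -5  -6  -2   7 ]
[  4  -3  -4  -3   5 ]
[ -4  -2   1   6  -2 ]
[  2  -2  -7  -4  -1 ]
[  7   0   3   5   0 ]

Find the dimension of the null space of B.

Row reduce to echelon form.
R2 ← R2 − (4/9)·R1: [0, -7/9, -4/3, -19/9, 17/9]
R3 ← R3 + (4/9)·R1: [0, -38/9, -5/3, 46/9, 10/9]
R4 ← R4 − (2/9)·R1: [0, -8/9, -17/3, -32/9, -23/9]
R5 ← R5 − (7/9)·R1: [0, 35/9, 23/3, 59/9, -49/9]
R3 ← R3 − (38/7)·R2: [0, 0, 39/7, 116/7, -64/7]
R4 ← R4 − (8/7)·R2: [0, 0, -29/7, -8/7, -33/7]
R5 ← R5 + (5)·R2: [0, 0, 1, -4, 4]
R4 ← R4 + (29/39)·R3: [0, 0, 0, 436/39, -449/39]
R5 ← R5 − (7/39)·R3: [0, 0, 0, -272/39, 220/39]
R5 ← R5 + (68/109)·R4: [0, 0, 0, 0, -168/109]
5 nonzero rows, so rank(B) = 5.
B has 5 columns; by rank–nullity, nullity = 5 − 5 = 0.

0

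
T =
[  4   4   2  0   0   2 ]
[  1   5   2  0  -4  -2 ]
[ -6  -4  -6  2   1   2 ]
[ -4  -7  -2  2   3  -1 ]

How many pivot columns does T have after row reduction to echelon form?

Row reduce to echelon form.
R2 ← R2 − (1/4)·R1: [0, 4, 3/2, 0, -4, -5/2]
R3 ← R3 + (3/2)·R1: [0, 2, -3, 2, 1, 5]
R4 ← R4 + R1: [0, -3, 0, 2, 3, 1]
R3 ← R3 − (1/2)·R2: [0, 0, -15/4, 2, 3, 25/4]
R4 ← R4 + (3/4)·R2: [0, 0, 9/8, 2, 0, -7/8]
R4 ← R4 + (3/10)·R3: [0, 0, 0, 13/5, 9/10, 1]
Echelon form has 4 nonzero rows, so rank(T) = 4.
Each nonzero row contributes one pivot column: 4 pivot columns.

4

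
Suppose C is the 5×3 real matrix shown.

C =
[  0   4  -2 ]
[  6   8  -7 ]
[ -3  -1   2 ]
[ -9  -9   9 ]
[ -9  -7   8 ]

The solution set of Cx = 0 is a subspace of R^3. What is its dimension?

Row reduce to echelon form.
Swap R1 ↔ R2
R3 ← R3 + (1/2)·R1: [0, 3, -3/2]
R4 ← R4 + (3/2)·R1: [0, 3, -3/2]
R5 ← R5 + (3/2)·R1: [0, 5, -5/2]
R3 ← R3 − (3/4)·R2: [0, 0, 0]
R4 ← R4 − (3/4)·R2: [0, 0, 0]
R5 ← R5 − (5/4)·R2: [0, 0, 0]
2 nonzero rows, so rank(C) = 2.
C has 3 columns; by rank–nullity, nullity = 3 − 2 = 1.

1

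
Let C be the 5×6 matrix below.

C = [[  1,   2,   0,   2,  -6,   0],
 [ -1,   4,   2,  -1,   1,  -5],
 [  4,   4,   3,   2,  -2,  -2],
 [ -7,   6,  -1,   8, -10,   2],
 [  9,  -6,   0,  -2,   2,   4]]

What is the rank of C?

Row reduce to echelon form.
R2 ← R2 + R1: [0, 6, 2, 1, -5, -5]
R3 ← R3 − (4)·R1: [0, -4, 3, -6, 22, -2]
R4 ← R4 + (7)·R1: [0, 20, -1, 22, -52, 2]
R5 ← R5 − (9)·R1: [0, -24, 0, -20, 56, 4]
R3 ← R3 + (2/3)·R2: [0, 0, 13/3, -16/3, 56/3, -16/3]
R4 ← R4 − (10/3)·R2: [0, 0, -23/3, 56/3, -106/3, 56/3]
R5 ← R5 + (4)·R2: [0, 0, 8, -16, 36, -16]
R4 ← R4 + (23/13)·R3: [0, 0, 0, 120/13, -30/13, 120/13]
R5 ← R5 − (24/13)·R3: [0, 0, 0, -80/13, 20/13, -80/13]
R5 ← R5 + (2/3)·R4: [0, 0, 0, 0, 0, 0]
Echelon form has 4 nonzero rows, so rank(C) = 4.

4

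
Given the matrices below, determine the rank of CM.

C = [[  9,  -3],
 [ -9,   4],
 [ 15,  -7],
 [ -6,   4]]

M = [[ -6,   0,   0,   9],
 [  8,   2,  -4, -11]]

2

First compute CM:
[[-78,  -6,  12, 114],
 [ 86,   8, -16, -125],
 [-146, -14,  28, 212],
 [ 68,   8, -16, -98]]
Now row reduce the product.
R2 ← R2 + (43/39)·R1: [0, 18/13, -36/13, 9/13]
R3 ← R3 − (73/39)·R1: [0, -36/13, 72/13, -18/13]
R4 ← R4 + (34/39)·R1: [0, 36/13, -72/13, 18/13]
R3 ← R3 + (2)·R2: [0, 0, 0, 0]
R4 ← R4 − (2)·R2: [0, 0, 0, 0]
2 nonzero rows, so rank(CM) = 2.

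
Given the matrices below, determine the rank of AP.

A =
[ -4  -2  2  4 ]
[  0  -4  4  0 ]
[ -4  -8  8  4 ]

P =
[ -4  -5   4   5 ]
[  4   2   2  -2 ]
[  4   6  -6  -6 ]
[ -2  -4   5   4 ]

2

First compute AP:
[[  8,  12, -12, -12],
 [  0,  16, -32, -16],
 [  8,  36, -60, -36]]
Now row reduce the product.
R3 ← R3 − R1: [0, 24, -48, -24]
R3 ← R3 − (3/2)·R2: [0, 0, 0, 0]
2 nonzero rows, so rank(AP) = 2.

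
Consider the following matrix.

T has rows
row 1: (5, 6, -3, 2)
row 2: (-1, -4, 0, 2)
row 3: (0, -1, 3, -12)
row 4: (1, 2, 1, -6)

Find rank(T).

Row reduce to echelon form.
R2 ← R2 + (1/5)·R1: [0, -14/5, -3/5, 12/5]
R4 ← R4 − (1/5)·R1: [0, 4/5, 8/5, -32/5]
R3 ← R3 − (5/14)·R2: [0, 0, 45/14, -90/7]
R4 ← R4 + (2/7)·R2: [0, 0, 10/7, -40/7]
R4 ← R4 − (4/9)·R3: [0, 0, 0, 0]
Echelon form has 3 nonzero rows, so rank(T) = 3.

3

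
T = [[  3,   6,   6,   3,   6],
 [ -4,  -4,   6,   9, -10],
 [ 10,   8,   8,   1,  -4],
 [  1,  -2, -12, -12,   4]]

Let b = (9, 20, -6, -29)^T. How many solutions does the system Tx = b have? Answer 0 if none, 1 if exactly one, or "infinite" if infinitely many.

Row reduce the augmented matrix [T | b].
R2 ← R2 + (4/3)·R1: [0, 4, 14, 13, -2, 32]
R3 ← R3 − (10/3)·R1: [0, -12, -12, -9, -24, -36]
R4 ← R4 − (1/3)·R1: [0, -4, -14, -13, 2, -32]
R3 ← R3 + (3)·R2: [0, 0, 30, 30, -30, 60]
R4 ← R4 + R2: [0, 0, 0, 0, 0, 0]
The echelon form has 3 nonzero rows, and every pivot lies in the first 5 columns, so rank(T) = rank([T|b]) = 3.
The system is consistent.
rank = 3 < 5 unknowns, so there are infinitely many solutions.

infinite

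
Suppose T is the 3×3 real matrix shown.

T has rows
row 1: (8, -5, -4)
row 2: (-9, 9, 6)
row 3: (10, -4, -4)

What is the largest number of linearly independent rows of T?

Row reduce to echelon form.
R2 ← R2 + (9/8)·R1: [0, 27/8, 3/2]
R3 ← R3 − (5/4)·R1: [0, 9/4, 1]
R3 ← R3 − (2/3)·R2: [0, 0, 0]
Echelon form has 2 nonzero rows, so rank(T) = 2.
The rank gives the maximum number of linearly independent rows: 2.

2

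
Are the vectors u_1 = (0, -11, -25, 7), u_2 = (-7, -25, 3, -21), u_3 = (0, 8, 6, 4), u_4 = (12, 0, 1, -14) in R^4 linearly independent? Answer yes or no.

no

Form the matrix with these vectors as rows and row reduce.
Swap R1 ↔ R2
R4 ← R4 + (12/7)·R1: [0, -300/7, 43/7, -50]
R3 ← R3 + (8/11)·R2: [0, 0, -134/11, 100/11]
R4 ← R4 − (300/77)·R2: [0, 0, 1139/11, -850/11]
R4 ← R4 + (17/2)·R3: [0, 0, 0, 0]
3 nonzero rows, so the 4 vectors span a space of dimension 3.
Since 3 < 4, the vectors are linearly dependent.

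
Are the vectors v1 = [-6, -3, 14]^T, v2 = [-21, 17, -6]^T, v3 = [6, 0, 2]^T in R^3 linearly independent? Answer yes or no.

yes

Form the matrix with these vectors as rows and row reduce.
R2 ← R2 − (7/2)·R1: [0, 55/2, -55]
R3 ← R3 + R1: [0, -3, 16]
R3 ← R3 + (6/55)·R2: [0, 0, 10]
3 nonzero rows, so the 3 vectors span a space of dimension 3.
Since 3 = 3, the vectors are linearly independent.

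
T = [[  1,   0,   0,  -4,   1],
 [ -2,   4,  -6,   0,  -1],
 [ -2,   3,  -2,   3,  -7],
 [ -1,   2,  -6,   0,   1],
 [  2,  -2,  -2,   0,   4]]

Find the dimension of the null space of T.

Row reduce to echelon form.
R2 ← R2 + (2)·R1: [0, 4, -6, -8, 1]
R3 ← R3 + (2)·R1: [0, 3, -2, -5, -5]
R4 ← R4 + R1: [0, 2, -6, -4, 2]
R5 ← R5 − (2)·R1: [0, -2, -2, 8, 2]
R3 ← R3 − (3/4)·R2: [0, 0, 5/2, 1, -23/4]
R4 ← R4 − (1/2)·R2: [0, 0, -3, 0, 3/2]
R5 ← R5 + (1/2)·R2: [0, 0, -5, 4, 5/2]
R4 ← R4 + (6/5)·R3: [0, 0, 0, 6/5, -27/5]
R5 ← R5 + (2)·R3: [0, 0, 0, 6, -9]
R5 ← R5 − (5)·R4: [0, 0, 0, 0, 18]
5 nonzero rows, so rank(T) = 5.
T has 5 columns; by rank–nullity, nullity = 5 − 5 = 0.

0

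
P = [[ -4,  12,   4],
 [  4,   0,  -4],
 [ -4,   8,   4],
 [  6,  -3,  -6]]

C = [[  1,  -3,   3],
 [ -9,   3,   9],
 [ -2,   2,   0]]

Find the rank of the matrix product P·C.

2

First compute PC:
[[-120,  56,  96],
 [ 12, -20,  12],
 [-84,  44,  60],
 [ 45, -39,  -9]]
Now row reduce the product.
R2 ← R2 + (1/10)·R1: [0, -72/5, 108/5]
R3 ← R3 − (7/10)·R1: [0, 24/5, -36/5]
R4 ← R4 + (3/8)·R1: [0, -18, 27]
R3 ← R3 + (1/3)·R2: [0, 0, 0]
R4 ← R4 − (5/4)·R2: [0, 0, 0]
2 nonzero rows, so rank(PC) = 2.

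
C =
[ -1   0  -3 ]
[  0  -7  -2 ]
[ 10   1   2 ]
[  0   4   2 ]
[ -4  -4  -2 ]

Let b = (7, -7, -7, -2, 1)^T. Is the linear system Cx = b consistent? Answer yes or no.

Row reduce the augmented matrix [C | b].
R3 ← R3 + (10)·R1: [0, 1, -28, 63]
R5 ← R5 − (4)·R1: [0, -4, 10, -27]
R3 ← R3 + (1/7)·R2: [0, 0, -198/7, 62]
R4 ← R4 + (4/7)·R2: [0, 0, 6/7, -6]
R5 ← R5 − (4/7)·R2: [0, 0, 78/7, -23]
R4 ← R4 + (1/33)·R3: [0, 0, 0, -136/33]
R5 ← R5 + (13/33)·R3: [0, 0, 0, 47/33]
R5 ← R5 + (47/136)·R4: [0, 0, 0, 0]
The echelon form has 4 nonzero rows; the last pivot sits in the augmented column, so rank(C) = 3 but rank([C|b]) = 4.
Since the ranks differ, the system is inconsistent.

no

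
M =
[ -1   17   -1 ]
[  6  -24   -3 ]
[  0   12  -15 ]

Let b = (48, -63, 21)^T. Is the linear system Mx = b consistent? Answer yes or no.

yes

Row reduce the augmented matrix [M | b].
R2 ← R2 + (6)·R1: [0, 78, -9, 225]
R3 ← R3 − (2/13)·R2: [0, 0, -177/13, -177/13]
The echelon form has 3 nonzero rows, and every pivot lies in the first 3 columns, so rank(M) = rank([M|b]) = 3.
The system is consistent.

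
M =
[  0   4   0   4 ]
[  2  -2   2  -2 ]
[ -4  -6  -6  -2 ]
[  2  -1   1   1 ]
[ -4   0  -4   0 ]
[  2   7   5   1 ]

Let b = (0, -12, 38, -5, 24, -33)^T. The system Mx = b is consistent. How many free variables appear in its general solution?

Row reduce the augmented matrix [M | b].
Swap R1 ↔ R2
R3 ← R3 + (2)·R1: [0, -10, -2, -6, 14]
R4 ← R4 − R1: [0, 1, -1, 3, 7]
R5 ← R5 + (2)·R1: [0, -4, 0, -4, 0]
R6 ← R6 − R1: [0, 9, 3, 3, -21]
R3 ← R3 + (5/2)·R2: [0, 0, -2, 4, 14]
R4 ← R4 − (1/4)·R2: [0, 0, -1, 2, 7]
R5 ← R5 + R2: [0, 0, 0, 0, 0]
R6 ← R6 − (9/4)·R2: [0, 0, 3, -6, -21]
R4 ← R4 − (1/2)·R3: [0, 0, 0, 0, 0]
R6 ← R6 + (3/2)·R3: [0, 0, 0, 0, 0]
The echelon form has 3 nonzero rows, and every pivot lies in the first 4 columns, so rank(M) = rank([M|b]) = 3.
The system is consistent.
Free variables = (unknowns) − (rank) = 4 − 3 = 1.

1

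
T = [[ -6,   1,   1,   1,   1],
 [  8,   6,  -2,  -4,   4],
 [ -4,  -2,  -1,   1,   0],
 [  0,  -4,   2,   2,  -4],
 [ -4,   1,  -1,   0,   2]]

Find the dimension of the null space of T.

2

Row reduce to echelon form.
R2 ← R2 + (4/3)·R1: [0, 22/3, -2/3, -8/3, 16/3]
R3 ← R3 − (2/3)·R1: [0, -8/3, -5/3, 1/3, -2/3]
R5 ← R5 − (2/3)·R1: [0, 1/3, -5/3, -2/3, 4/3]
R3 ← R3 + (4/11)·R2: [0, 0, -21/11, -7/11, 14/11]
R4 ← R4 + (6/11)·R2: [0, 0, 18/11, 6/11, -12/11]
R5 ← R5 − (1/22)·R2: [0, 0, -18/11, -6/11, 12/11]
R4 ← R4 + (6/7)·R3: [0, 0, 0, 0, 0]
R5 ← R5 − (6/7)·R3: [0, 0, 0, 0, 0]
3 nonzero rows, so rank(T) = 3.
T has 5 columns; by rank–nullity, nullity = 5 − 3 = 2.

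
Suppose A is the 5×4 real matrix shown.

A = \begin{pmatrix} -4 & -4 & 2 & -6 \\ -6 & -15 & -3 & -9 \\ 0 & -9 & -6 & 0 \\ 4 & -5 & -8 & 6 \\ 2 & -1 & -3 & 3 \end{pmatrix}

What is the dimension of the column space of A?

Row reduce to echelon form.
R2 ← R2 − (3/2)·R1: [0, -9, -6, 0]
R4 ← R4 + R1: [0, -9, -6, 0]
R5 ← R5 + (1/2)·R1: [0, -3, -2, 0]
R3 ← R3 − R2: [0, 0, 0, 0]
R4 ← R4 − R2: [0, 0, 0, 0]
R5 ← R5 − (1/3)·R2: [0, 0, 0, 0]
Echelon form has 2 nonzero rows, so rank(A) = 2.
The column space has dimension equal to the rank: 2.

2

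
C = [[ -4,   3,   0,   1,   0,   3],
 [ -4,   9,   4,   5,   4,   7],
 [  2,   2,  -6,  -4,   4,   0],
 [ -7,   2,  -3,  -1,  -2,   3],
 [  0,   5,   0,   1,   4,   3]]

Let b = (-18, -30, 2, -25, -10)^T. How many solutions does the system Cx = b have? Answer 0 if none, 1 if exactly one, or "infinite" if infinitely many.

Row reduce the augmented matrix [C | b].
R2 ← R2 − R1: [0, 6, 4, 4, 4, 4, -12]
R3 ← R3 + (1/2)·R1: [0, 7/2, -6, -7/2, 4, 3/2, -7]
R4 ← R4 − (7/4)·R1: [0, -13/4, -3, -11/4, -2, -9/4, 13/2]
R3 ← R3 − (7/12)·R2: [0, 0, -25/3, -35/6, 5/3, -5/6, 0]
R4 ← R4 + (13/24)·R2: [0, 0, -5/6, -7/12, 1/6, -1/12, 0]
R5 ← R5 − (5/6)·R2: [0, 0, -10/3, -7/3, 2/3, -1/3, 0]
R4 ← R4 − (1/10)·R3: [0, 0, 0, 0, 0, 0, 0]
R5 ← R5 − (2/5)·R3: [0, 0, 0, 0, 0, 0, 0]
The echelon form has 3 nonzero rows, and every pivot lies in the first 6 columns, so rank(C) = rank([C|b]) = 3.
The system is consistent.
rank = 3 < 6 unknowns, so there are infinitely many solutions.

infinite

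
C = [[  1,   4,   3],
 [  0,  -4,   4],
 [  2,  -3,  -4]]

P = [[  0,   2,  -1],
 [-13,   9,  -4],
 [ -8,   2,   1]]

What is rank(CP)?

First compute CP:
[[-76,  44, -14],
 [ 20, -28,  20],
 [ 71, -31,   6]]
Now row reduce the product.
R2 ← R2 + (5/19)·R1: [0, -312/19, 310/19]
R3 ← R3 + (71/76)·R1: [0, 192/19, -269/38]
R3 ← R3 + (8/13)·R2: [0, 0, 77/26]
3 nonzero rows, so rank(CP) = 3.

3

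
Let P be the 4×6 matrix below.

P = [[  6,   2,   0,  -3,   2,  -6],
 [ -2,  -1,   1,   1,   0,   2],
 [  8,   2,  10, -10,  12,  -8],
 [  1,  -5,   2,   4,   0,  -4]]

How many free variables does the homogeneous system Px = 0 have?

Row reduce to echelon form.
R2 ← R2 + (1/3)·R1: [0, -1/3, 1, 0, 2/3, 0]
R3 ← R3 − (4/3)·R1: [0, -2/3, 10, -6, 28/3, 0]
R4 ← R4 − (1/6)·R1: [0, -16/3, 2, 9/2, -1/3, -3]
R3 ← R3 − (2)·R2: [0, 0, 8, -6, 8, 0]
R4 ← R4 − (16)·R2: [0, 0, -14, 9/2, -11, -3]
R4 ← R4 + (7/4)·R3: [0, 0, 0, -6, 3, -3]
4 nonzero rows, so rank(P) = 4.
P has 6 columns; by rank–nullity, nullity = 6 − 4 = 2.

2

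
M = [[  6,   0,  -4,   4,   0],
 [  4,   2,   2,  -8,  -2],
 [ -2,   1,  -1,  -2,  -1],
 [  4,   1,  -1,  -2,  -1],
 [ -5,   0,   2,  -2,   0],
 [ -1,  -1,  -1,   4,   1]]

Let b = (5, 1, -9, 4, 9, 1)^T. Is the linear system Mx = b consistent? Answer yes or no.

Row reduce the augmented matrix [M | b].
R2 ← R2 − (2/3)·R1: [0, 2, 14/3, -32/3, -2, -7/3]
R3 ← R3 + (1/3)·R1: [0, 1, -7/3, -2/3, -1, -22/3]
R4 ← R4 − (2/3)·R1: [0, 1, 5/3, -14/3, -1, 2/3]
R5 ← R5 + (5/6)·R1: [0, 0, -4/3, 4/3, 0, 79/6]
R6 ← R6 + (1/6)·R1: [0, -1, -5/3, 14/3, 1, 11/6]
R3 ← R3 − (1/2)·R2: [0, 0, -14/3, 14/3, 0, -37/6]
R4 ← R4 − (1/2)·R2: [0, 0, -2/3, 2/3, 0, 11/6]
R6 ← R6 + (1/2)·R2: [0, 0, 2/3, -2/3, 0, 2/3]
R4 ← R4 − (1/7)·R3: [0, 0, 0, 0, 0, 19/7]
R5 ← R5 − (2/7)·R3: [0, 0, 0, 0, 0, 209/14]
R6 ← R6 + (1/7)·R3: [0, 0, 0, 0, 0, -3/14]
R5 ← R5 − (11/2)·R4: [0, 0, 0, 0, 0, 0]
R6 ← R6 + (3/38)·R4: [0, 0, 0, 0, 0, 0]
The echelon form has 4 nonzero rows; the last pivot sits in the augmented column, so rank(M) = 3 but rank([M|b]) = 4.
Since the ranks differ, the system is inconsistent.

no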